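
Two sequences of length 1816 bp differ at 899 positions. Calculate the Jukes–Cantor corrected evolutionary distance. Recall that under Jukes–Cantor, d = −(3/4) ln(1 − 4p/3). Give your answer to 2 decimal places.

0.81

p = 899/1816 ≈ 0.495044.
d = −(3/4) ln(1 − 4p/3) = −0.75 ln(1 − 0.660059) = −0.75 ln(0.339941)
  = −0.75 × (-1.078983) = 0.809237 substitutions/site.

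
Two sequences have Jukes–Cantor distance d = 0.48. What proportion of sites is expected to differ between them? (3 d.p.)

0.355

p = (3/4)(1 − e^(−4d/3)) = 0.75 × (1 − e^(-0.64)) = 0.75 × (1 − 0.527292) = 0.354531.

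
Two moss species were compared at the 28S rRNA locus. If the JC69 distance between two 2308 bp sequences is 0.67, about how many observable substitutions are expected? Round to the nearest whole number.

Invert JC69: p = (3/4)(1 − e^(−4d/3)) = 0.75 × (1 − e^(-0.893333)) = 0.75 × (1 − 0.409289) = 0.443033.
Expected differing sites = pL ≈ 0.443033 × 2308 = 1022.520164 ≈ 1023.

1023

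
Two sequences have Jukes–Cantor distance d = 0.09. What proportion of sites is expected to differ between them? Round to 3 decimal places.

p = (3/4)(1 − e^(−4d/3)) = 0.75 × (1 − e^(-0.12)) = 0.75 × (1 − 0.886920) = 0.084810.

0.085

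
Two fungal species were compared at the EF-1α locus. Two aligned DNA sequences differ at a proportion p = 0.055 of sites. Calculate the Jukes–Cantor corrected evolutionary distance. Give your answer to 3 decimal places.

d = −(3/4) ln(1 − 4p/3) = −0.75 ln(1 − 0.073333) = −0.75 ln(0.926667)
  = −0.75 × (-0.076161) = 0.057121 substitutions/site.

0.057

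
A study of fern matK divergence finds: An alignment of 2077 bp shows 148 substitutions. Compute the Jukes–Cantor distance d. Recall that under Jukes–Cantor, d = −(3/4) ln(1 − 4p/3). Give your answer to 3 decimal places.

0.075

p = 148/2077 ≈ 0.071257.
d = −(3/4) ln(1 − 4p/3) = −0.75 ln(1 − 0.095009) = −0.75 ln(0.904991)
  = −0.75 × (-0.099830) = 0.074873 substitutions/site.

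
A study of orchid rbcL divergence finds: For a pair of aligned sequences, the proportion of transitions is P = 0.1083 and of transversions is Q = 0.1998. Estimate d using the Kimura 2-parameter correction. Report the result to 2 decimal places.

Under the Kimura two-parameter model, d = −½ ln(1 − 2P − Q) − ¼ ln(1 − 2Q).
1 − 2P − Q = 0.5836, giving −½ ln(0.5836) = 0.269270.
1 − 2Q = 0.6004, giving −¼ ln(0.6004) = 0.127540.
d = 0.269270 + 0.127540 = 0.396810.

0.40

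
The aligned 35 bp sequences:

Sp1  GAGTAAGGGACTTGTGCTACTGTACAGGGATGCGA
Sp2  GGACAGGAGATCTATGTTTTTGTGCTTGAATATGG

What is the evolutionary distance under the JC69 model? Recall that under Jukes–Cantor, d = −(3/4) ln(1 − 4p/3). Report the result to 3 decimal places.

0.868

The sequences differ at 18 of 35 sites, so p = 18/35 ≈ 0.514286.
d = −(3/4) ln(1 − 4p/3) = −0.75 ln(1 − 0.685715) = −0.75 ln(0.314285)
  = −0.75 × (-1.157455) = 0.868091 substitutions/site.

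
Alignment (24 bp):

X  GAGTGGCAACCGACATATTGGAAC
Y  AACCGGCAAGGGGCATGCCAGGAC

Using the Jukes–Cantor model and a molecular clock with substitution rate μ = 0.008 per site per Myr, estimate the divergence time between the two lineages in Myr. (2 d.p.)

The sequences differ at 11 of 24 sites, so p = 11/24 ≈ 0.458333.
d = −(3/4) ln(1 − 4p/3) = −0.75 ln(1 − 0.611111) = −0.75 ln(0.388889)
  = −0.75 × (-0.944461) = 0.708346 substitutions/site.
Under a molecular clock d = 2μt, so t = d/(2μ) = 0.708346 / (2 × 0.008) = 44.27 Myr.

44.27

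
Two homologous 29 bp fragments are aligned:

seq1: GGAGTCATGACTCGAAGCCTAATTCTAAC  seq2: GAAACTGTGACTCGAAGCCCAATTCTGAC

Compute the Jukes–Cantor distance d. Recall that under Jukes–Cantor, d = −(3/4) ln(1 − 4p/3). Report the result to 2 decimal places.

0.29

The sequences differ at 7 of 29 sites (2, 4, 5, 6, 7, 20, 27), so p = 7/29 ≈ 0.241379.
d = −(3/4) ln(1 − 4p/3) = −0.75 ln(1 − 0.321839) = −0.75 ln(0.678161)
  = −0.75 × (-0.388371) = 0.291278 substitutions/site.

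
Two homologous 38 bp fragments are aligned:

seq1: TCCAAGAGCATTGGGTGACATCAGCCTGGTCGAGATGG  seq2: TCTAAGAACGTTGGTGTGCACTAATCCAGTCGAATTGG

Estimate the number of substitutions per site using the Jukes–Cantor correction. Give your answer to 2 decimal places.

The sequences differ at 15 of 38 sites, so p = 15/38 ≈ 0.394737.
d = −(3/4) ln(1 − 4p/3) = −0.75 ln(1 − 0.526316) = −0.75 ln(0.473684)
  = −0.75 × (-0.747215) = 0.560411 substitutions/site.

0.56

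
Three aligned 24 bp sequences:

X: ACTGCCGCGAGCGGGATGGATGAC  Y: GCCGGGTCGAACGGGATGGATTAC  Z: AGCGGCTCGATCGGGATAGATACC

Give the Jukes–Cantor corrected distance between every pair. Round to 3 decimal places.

d(X,Y) = 0.369, d(X,Z) = 0.441, d(Y,Z) = 0.369

X–Y: 7/24 sites differ → p ≈ 0.291667, d = −0.75 ln(1 − 0.388889) = 0.369358 ≈ 0.369.
X–Z: 8/24 sites differ → p ≈ 0.333333, d = −0.75 ln(1 − 0.444444) = 0.440839 ≈ 0.441.
Y–Z: 7/24 sites differ → p ≈ 0.291667, d = −0.75 ln(1 − 0.388889) = 0.369358 ≈ 0.369.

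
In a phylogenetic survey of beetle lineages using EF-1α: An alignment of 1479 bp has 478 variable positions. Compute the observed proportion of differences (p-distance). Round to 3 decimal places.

0.323

p = 478/1479 = 0.323191… ≈ 0.323 (to 3 d.p.).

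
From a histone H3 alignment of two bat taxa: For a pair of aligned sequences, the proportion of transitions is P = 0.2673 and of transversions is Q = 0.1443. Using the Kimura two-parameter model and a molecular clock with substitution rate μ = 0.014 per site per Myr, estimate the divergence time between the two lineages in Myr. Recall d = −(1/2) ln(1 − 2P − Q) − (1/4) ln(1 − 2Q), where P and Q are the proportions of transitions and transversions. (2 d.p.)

Under the Kimura two-parameter model, d = −½ ln(1 − 2P − Q) − ¼ ln(1 − 2Q).
1 − 2P − Q = 0.3211, giving −½ ln(0.3211) = 0.568001.
1 − 2Q = 0.7114, giving −¼ ln(0.7114) = 0.085130.
d = 0.568001 + 0.085130 = 0.653131.
Under a molecular clock d = 2μt, so t = d/(2μ) = 0.653131 / (2 × 0.014) = 23.33 Myr.

23.33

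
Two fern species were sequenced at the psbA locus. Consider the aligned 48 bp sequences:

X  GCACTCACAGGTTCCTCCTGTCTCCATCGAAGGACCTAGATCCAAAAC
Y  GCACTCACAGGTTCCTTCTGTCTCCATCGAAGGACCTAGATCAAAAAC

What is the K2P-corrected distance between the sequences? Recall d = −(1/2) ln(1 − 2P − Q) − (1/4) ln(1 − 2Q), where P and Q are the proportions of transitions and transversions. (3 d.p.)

Of 48 sites, 1 differences are transitions and 1 are transversions, so P = 1/48 ≈ 0.020833 and Q = 1/48 ≈ 0.020833.
Under the Kimura two-parameter model, d = −½ ln(1 − 2P − Q) − ¼ ln(1 − 2Q).
1 − 2P − Q = 0.937501, giving −½ ln(0.937501) = 0.032269.
1 − 2Q = 0.958334, giving −¼ ln(0.958334) = 0.010640.
d = 0.032269 + 0.010640 = 0.042909.

0.043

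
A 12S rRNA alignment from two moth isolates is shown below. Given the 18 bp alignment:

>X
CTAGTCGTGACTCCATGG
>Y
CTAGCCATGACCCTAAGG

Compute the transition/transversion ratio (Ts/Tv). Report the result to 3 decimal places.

4.000

Transitions are A↔G and C↔T; transversions are all other mismatches.
Transitions: 4. Transversions: 1.
R = 4/1 = 4.000.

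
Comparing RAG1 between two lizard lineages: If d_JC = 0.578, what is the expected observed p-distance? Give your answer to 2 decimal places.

0.40

p = (3/4)(1 − e^(−4d/3)) = 0.75 × (1 − e^(-0.770667)) = 0.75 × (1 − 0.462704) = 0.402972.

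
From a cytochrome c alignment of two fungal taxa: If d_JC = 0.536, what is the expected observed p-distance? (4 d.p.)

0.3830

p = (3/4)(1 − e^(−4d/3)) = 0.75 × (1 − e^(-0.714667)) = 0.75 × (1 − 0.489355) = 0.382984.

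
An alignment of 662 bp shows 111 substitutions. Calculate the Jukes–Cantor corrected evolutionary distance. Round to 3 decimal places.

0.190

p = 111/662 ≈ 0.167674.
d = −(3/4) ln(1 − 4p/3) = −0.75 ln(1 − 0.223565) = −0.75 ln(0.776435)
  = −0.75 × (-0.253042) = 0.189782 substitutions/site.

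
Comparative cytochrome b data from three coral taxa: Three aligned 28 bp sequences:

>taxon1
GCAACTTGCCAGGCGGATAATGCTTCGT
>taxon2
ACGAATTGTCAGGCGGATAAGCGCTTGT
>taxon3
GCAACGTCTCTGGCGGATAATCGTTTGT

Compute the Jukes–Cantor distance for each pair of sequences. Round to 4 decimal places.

taxon1–taxon2: 9/28 sites differ → p ≈ 0.321429, d = −0.75 ln(1 − 0.428572) = 0.419713 ≈ 0.4197.
taxon1–taxon3: 7/28 sites differ → p = 0.25, d = −0.75 ln(1 − 0.333333) = 0.304098 ≈ 0.3041.
taxon2–taxon3: 8/28 sites differ → p ≈ 0.285714, d = −0.75 ln(1 − 0.380952) = 0.359679 ≈ 0.3597.

d(taxon1,taxon2) = 0.4197, d(taxon1,taxon3) = 0.3041, d(taxon2,taxon3) = 0.3597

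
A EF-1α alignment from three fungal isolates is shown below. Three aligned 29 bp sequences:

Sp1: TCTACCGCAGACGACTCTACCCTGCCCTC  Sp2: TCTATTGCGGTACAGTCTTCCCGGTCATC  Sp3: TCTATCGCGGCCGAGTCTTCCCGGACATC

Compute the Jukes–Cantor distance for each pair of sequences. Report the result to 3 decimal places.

Sp1–Sp2: 11/29 sites differ → p ≈ 0.37931, d = −0.75 ln(1 − 0.505747) = 0.528531 ≈ 0.529.
Sp1–Sp3: 8/29 sites differ → p ≈ 0.275862, d = −0.75 ln(1 − 0.367816) = 0.343931 ≈ 0.344.
Sp2–Sp3: 5/29 sites differ → p ≈ 0.172414, d = −0.75 ln(1 − 0.229885) = 0.195912 ≈ 0.196.

d(Sp1,Sp2) = 0.529, d(Sp1,Sp3) = 0.344, d(Sp2,Sp3) = 0.196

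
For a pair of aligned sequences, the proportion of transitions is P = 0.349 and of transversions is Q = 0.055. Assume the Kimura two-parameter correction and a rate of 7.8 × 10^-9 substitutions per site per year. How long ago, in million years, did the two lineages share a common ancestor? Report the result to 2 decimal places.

Under the Kimura two-parameter model, d = −½ ln(1 − 2P − Q) − ¼ ln(1 − 2Q).
1 − 2P − Q = 0.247, giving −½ ln(0.247) = 0.699183.
1 − 2Q = 0.89, giving −¼ ln(0.89) = 0.029133.
d = 0.699183 + 0.029133 = 0.728316.
Under a molecular clock d = 2μt, so t = d/(2μ) = 0.728316 / (2 × 7.8 × 10^-9) = 46.69 million years.

46.69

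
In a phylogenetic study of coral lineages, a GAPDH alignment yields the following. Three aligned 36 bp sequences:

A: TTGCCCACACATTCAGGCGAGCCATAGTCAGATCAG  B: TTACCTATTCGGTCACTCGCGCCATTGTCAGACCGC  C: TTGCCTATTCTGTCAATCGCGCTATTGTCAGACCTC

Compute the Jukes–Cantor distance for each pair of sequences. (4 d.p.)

A–B: 13/36 sites differ → p ≈ 0.361111, d = −0.75 ln(1 − 0.481481) = 0.492584 ≈ 0.4926.
A–C: 13/36 sites differ → p ≈ 0.361111, d = −0.75 ln(1 − 0.481481) = 0.492584 ≈ 0.4926.
B–C: 5/36 sites differ → p ≈ 0.138889, d = −0.75 ln(1 − 0.185185) = 0.153596 ≈ 0.1536.

d(A,B) = 0.4926, d(A,C) = 0.4926, d(B,C) = 0.1536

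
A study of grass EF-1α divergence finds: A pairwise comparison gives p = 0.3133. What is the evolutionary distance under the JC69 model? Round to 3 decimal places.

d = −(3/4) ln(1 − 4p/3) = −0.75 ln(1 − 0.417733) = −0.75 ln(0.582267)
  = −0.75 × (-0.540826) = 0.405620 substitutions/site.

0.406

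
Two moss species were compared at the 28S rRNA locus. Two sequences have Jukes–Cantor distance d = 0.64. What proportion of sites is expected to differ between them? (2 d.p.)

0.43

p = (3/4)(1 − e^(−4d/3)) = 0.75 × (1 − e^(-0.853333)) = 0.75 × (1 − 0.425993) = 0.430505.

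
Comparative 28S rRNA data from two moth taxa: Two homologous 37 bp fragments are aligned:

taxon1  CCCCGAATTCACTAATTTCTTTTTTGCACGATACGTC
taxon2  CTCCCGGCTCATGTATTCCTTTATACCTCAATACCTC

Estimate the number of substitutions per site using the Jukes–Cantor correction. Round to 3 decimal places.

0.583

The sequences differ at 15 of 37 sites, so p = 15/37 ≈ 0.405405.
d = −(3/4) ln(1 − 4p/3) = −0.75 ln(1 − 0.54054) = −0.75 ln(0.45946)
  = −0.75 × (-0.777703) = 0.583277 substitutions/site.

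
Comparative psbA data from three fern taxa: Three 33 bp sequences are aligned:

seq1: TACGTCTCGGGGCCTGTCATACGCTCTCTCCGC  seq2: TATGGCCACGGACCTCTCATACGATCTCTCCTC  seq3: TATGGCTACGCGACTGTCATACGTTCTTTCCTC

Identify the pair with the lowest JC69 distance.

seq1–seq2: 9/33 differ, p = 0.273, d = 0.339.
seq1–seq3: 9/33 differ, p = 0.273, d = 0.339.
seq2–seq3: 7/33 differ, p = 0.212, d = 0.249.
The smallest distance is between seq2 and seq3.

seq2 and seq3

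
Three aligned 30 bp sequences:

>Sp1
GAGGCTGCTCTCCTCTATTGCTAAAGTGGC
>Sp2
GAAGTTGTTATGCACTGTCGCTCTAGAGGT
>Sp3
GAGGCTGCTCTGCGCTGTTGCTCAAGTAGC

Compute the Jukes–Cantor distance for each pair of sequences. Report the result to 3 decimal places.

Sp1–Sp2: 12/30 sites differ → p = 0.4, d = −0.75 ln(1 − 0.533333) = 0.571605 ≈ 0.572.
Sp1–Sp3: 5/30 sites differ → p ≈ 0.166667, d = −0.75 ln(1 − 0.222223) = 0.188487 ≈ 0.188.
Sp2–Sp3: 10/30 sites differ → p ≈ 0.333333, d = −0.75 ln(1 − 0.444444) = 0.440839 ≈ 0.441.

d(Sp1,Sp2) = 0.572, d(Sp1,Sp3) = 0.188, d(Sp2,Sp3) = 0.441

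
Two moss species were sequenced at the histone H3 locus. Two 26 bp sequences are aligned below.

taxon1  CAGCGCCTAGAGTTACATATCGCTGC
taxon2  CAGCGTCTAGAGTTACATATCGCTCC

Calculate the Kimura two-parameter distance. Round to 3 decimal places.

Of 26 sites, 1 differences are transitions and 1 are transversions, so P = 1/26 ≈ 0.038462 and Q = 1/26 ≈ 0.038462.
Under the Kimura two-parameter model, d = −½ ln(1 − 2P − Q) − ¼ ln(1 − 2Q).
1 − 2P − Q = 0.884614, giving −½ ln(0.884614) = 0.061302.
1 − 2Q = 0.923076, giving −¼ ln(0.923076) = 0.020011.
d = 0.061302 + 0.020011 = 0.081313.

0.081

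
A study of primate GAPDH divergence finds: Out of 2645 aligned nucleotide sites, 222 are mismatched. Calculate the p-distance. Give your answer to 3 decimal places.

0.084

p = 222/2645 = 0.083931… ≈ 0.084 (to 3 d.p.).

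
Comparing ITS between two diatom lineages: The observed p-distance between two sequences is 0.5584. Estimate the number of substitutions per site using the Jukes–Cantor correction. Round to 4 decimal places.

1.0235

d = −(3/4) ln(1 − 4p/3) = −0.75 ln(1 − 0.744533) = −0.75 ln(0.255467)
  = −0.75 × (-1.364662) = 1.023497 substitutions/site.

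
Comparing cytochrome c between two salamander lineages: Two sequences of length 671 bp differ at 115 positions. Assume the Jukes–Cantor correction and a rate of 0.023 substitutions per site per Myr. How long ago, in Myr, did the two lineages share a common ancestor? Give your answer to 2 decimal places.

4.23

p = 115/671 ≈ 0.171386.
d = −(3/4) ln(1 − 4p/3) = −0.75 ln(1 − 0.228515) = −0.75 ln(0.771485)
  = −0.75 × (-0.259438) = 0.194579 substitutions/site.
Under a molecular clock d = 2μt, so t = d/(2μ) = 0.194579 / (2 × 0.023) = 4.23 Myr.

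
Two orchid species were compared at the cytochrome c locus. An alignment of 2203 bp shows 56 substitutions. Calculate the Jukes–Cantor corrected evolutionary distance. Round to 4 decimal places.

0.0259

p = 56/2203 ≈ 0.02542.
d = −(3/4) ln(1 − 4p/3) = −0.75 ln(1 − 0.033893) = −0.75 ln(0.966107)
  = −0.75 × (-0.034481) = 0.025861 substitutions/site.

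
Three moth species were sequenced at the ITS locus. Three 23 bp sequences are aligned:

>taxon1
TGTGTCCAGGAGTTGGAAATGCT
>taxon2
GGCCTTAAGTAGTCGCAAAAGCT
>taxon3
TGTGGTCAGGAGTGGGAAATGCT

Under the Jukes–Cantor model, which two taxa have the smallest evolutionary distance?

taxon1 and taxon3

taxon1–taxon2: 9/23 differ, p = 0.391, d = 0.553.
taxon1–taxon3: 3/23 differ, p = 0.130, d = 0.143.
taxon2–taxon3: 9/23 differ, p = 0.391, d = 0.553.
The smallest distance is between taxon1 and taxon3.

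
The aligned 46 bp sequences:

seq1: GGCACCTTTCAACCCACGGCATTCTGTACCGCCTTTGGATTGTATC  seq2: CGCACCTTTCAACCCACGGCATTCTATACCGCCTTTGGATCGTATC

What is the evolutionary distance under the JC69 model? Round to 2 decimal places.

The sequences differ at 3 of 46 sites (1, 26, 41), so p = 3/46 ≈ 0.065217.
d = −(3/4) ln(1 − 4p/3) = −0.75 ln(1 − 0.086956) = −0.75 ln(0.913044)
  = −0.75 × (-0.090971) = 0.068228 substitutions/site.

0.07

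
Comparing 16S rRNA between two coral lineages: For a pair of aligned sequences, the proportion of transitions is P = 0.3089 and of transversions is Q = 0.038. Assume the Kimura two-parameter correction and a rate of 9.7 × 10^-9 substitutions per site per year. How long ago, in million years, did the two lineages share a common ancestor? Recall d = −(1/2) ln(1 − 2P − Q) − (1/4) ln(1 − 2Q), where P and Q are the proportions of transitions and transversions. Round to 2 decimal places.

28.51

Under the Kimura two-parameter model, d = −½ ln(1 − 2P − Q) − ¼ ln(1 − 2Q).
1 − 2P − Q = 0.3442, giving −½ ln(0.3442) = 0.533266.
1 − 2Q = 0.924, giving −¼ ln(0.924) = 0.019761.
d = 0.533266 + 0.019761 = 0.553027.
Under a molecular clock d = 2μt, so t = d/(2μ) = 0.553027 / (2 × 9.7 × 10^-9) = 28.51 million years.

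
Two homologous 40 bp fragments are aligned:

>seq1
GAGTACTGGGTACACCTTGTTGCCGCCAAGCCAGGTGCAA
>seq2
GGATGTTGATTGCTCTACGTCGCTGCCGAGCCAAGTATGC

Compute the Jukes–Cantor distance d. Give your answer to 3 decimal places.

The sequences differ at 19 of 40 sites, so p = 19/40 = 0.475.
d = −(3/4) ln(1 − 4p/3) = −0.75 ln(1 − 0.633333) = −0.75 ln(0.366667)
  = −0.75 × (-1.003301) = 0.752476 substitutions/site.

0.752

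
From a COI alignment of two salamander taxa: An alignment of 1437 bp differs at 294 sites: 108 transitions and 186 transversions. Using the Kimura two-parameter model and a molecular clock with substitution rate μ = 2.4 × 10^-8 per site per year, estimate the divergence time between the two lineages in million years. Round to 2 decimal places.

P = 108/1437 ≈ 0.075157 and Q = 186/1437 ≈ 0.129436.
Under the Kimura two-parameter model, d = −½ ln(1 − 2P − Q) − ¼ ln(1 − 2Q).
1 − 2P − Q = 0.72025, giving −½ ln(0.72025) = 0.164078.
1 − 2Q = 0.741128, giving −¼ ln(0.741128) = 0.074895.
d = 0.164078 + 0.074895 = 0.238973.
Under a molecular clock d = 2μt, so t = d/(2μ) = 0.238973 / (2 × 2.4 × 10^-8) = 4.98 million years.

4.98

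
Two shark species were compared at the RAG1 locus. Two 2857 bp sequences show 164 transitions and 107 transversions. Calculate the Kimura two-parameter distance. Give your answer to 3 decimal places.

P = 164/2857 ≈ 0.057403 and Q = 107/2857 ≈ 0.037452.
Under the Kimura two-parameter model, d = −½ ln(1 − 2P − Q) − ¼ ln(1 − 2Q).
1 − 2P − Q = 0.847742, giving −½ ln(0.847742) = 0.082589.
1 − 2Q = 0.925096, giving −¼ ln(0.925096) = 0.019464.
d = 0.082589 + 0.019464 = 0.102053.

0.102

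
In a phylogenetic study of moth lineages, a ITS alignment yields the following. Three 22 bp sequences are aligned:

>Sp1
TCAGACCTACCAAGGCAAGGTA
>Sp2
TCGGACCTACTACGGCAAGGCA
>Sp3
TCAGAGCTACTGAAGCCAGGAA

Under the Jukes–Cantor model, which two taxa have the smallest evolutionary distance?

Sp1 and Sp2

Sp1–Sp2: 4/22 differ, p = 0.182, d = 0.208.
Sp1–Sp3: 6/22 differ, p = 0.273, d = 0.339.
Sp2–Sp3: 7/22 differ, p = 0.318, d = 0.414.
The smallest distance is between Sp1 and Sp2.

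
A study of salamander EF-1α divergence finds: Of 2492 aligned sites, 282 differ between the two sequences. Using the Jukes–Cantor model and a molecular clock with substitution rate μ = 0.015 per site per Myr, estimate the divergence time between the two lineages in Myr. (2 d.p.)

p = 282/2492 ≈ 0.113162.
d = −(3/4) ln(1 − 4p/3) = −0.75 ln(1 − 0.150883) = −0.75 ln(0.849117)
  = −0.75 × (-0.163558) = 0.122669 substitutions/site.
Under a molecular clock d = 2μt, so t = d/(2μ) = 0.122669 / (2 × 0.015) = 4.09 Myr.

4.09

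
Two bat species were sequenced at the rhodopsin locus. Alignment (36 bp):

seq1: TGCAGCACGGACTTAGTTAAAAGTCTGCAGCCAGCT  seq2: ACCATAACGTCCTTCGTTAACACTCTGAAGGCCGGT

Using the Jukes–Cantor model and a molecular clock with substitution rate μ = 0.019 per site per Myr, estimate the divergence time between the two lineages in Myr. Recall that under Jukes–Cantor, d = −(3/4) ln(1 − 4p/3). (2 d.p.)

The sequences differ at 13 of 36 sites, so p = 13/36 ≈ 0.361111.
d = −(3/4) ln(1 − 4p/3) = −0.75 ln(1 − 0.481481) = −0.75 ln(0.518519)
  = −0.75 × (-0.656779) = 0.492584 substitutions/site.
Under a molecular clock d = 2μt, so t = d/(2μ) = 0.492584 / (2 × 0.019) = 12.96 Myr.

12.96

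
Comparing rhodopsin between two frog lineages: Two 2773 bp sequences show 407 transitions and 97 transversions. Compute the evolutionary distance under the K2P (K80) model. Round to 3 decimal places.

P = 407/2773 ≈ 0.146772 and Q = 97/2773 ≈ 0.03498.
Under the Kimura two-parameter model, d = −½ ln(1 − 2P − Q) − ¼ ln(1 − 2Q).
1 − 2P − Q = 0.671476, giving −½ ln(0.671476) = 0.199139.
1 − 2Q = 0.93004, giving −¼ ln(0.93004) = 0.018132.
d = 0.199139 + 0.018132 = 0.217271.

0.217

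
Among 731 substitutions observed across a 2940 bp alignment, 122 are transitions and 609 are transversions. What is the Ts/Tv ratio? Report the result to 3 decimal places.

R = 122/609 = 0.200328… ≈ 0.200 (to 3 d.p.).

0.200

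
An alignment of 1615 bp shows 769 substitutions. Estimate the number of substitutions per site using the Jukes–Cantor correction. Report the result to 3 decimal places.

0.756

p = 769/1615 ≈ 0.476161.
d = −(3/4) ln(1 − 4p/3) = −0.75 ln(1 − 0.634881) = −0.75 ln(0.365119)
  = −0.75 × (-1.007532) = 0.755649 substitutions/site.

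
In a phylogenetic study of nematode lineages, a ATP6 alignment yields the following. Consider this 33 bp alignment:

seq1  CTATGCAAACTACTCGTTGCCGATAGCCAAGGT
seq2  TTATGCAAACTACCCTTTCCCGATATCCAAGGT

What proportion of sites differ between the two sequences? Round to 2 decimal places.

The sequences differ at 5 of 33 positions (sites 1, 14, 16, 19, 26).
p = 5/33 = 0.151515… ≈ 0.15 (to 2 d.p.).

0.15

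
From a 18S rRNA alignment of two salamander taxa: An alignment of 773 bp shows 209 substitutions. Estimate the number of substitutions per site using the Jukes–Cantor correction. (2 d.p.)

p = 209/773 ≈ 0.270375.
d = −(3/4) ln(1 − 4p/3) = −0.75 ln(1 − 0.3605) = −0.75 ln(0.6395)
  = −0.75 × (-0.447069) = 0.335302 substitutions/site.

0.34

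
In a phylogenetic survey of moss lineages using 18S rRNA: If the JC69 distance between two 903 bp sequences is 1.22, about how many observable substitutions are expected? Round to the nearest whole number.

Invert JC69: p = (3/4)(1 − e^(−4d/3)) = 0.75 × (1 − e^(-1.626667)) = 0.75 × (1 − 0.196584) = 0.602562.
Expected differing sites = pL ≈ 0.602562 × 903 = 544.113486 ≈ 544.

544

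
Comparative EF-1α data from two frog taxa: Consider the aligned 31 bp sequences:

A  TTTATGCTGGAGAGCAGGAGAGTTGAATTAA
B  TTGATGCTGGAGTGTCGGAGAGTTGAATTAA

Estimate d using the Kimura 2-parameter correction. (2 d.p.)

Of 31 sites, 1 differences are transitions and 3 are transversions, so P = 1/31 ≈ 0.032258 and Q = 3/31 ≈ 0.096774.
Under the Kimura two-parameter model, d = −½ ln(1 − 2P − Q) − ¼ ln(1 − 2Q).
1 − 2P − Q = 0.83871, giving −½ ln(0.83871) = 0.087945.
1 − 2Q = 0.806452, giving −¼ ln(0.806452) = 0.053778.
d = 0.087945 + 0.053778 = 0.141723.

0.14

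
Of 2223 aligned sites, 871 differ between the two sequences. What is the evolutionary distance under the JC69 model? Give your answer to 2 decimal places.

p = 871/2223 ≈ 0.391813.
d = −(3/4) ln(1 − 4p/3) = −0.75 ln(1 − 0.522417) = −0.75 ln(0.477583)
  = −0.75 × (-0.739017) = 0.554263 substitutions/site.

0.55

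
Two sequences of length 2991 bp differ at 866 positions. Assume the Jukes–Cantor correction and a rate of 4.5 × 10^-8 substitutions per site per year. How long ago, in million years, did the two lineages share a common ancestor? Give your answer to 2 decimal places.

4.07

p = 866/2991 ≈ 0.289535.
d = −(3/4) ln(1 − 4p/3) = −0.75 ln(1 − 0.386047) = −0.75 ln(0.613953)
  = −0.75 × (-0.487837) = 0.365878 substitutions/site.
Under a molecular clock d = 2μt, so t = d/(2μ) = 0.365878 / (2 × 4.5 × 10^-8) = 4.07 million years.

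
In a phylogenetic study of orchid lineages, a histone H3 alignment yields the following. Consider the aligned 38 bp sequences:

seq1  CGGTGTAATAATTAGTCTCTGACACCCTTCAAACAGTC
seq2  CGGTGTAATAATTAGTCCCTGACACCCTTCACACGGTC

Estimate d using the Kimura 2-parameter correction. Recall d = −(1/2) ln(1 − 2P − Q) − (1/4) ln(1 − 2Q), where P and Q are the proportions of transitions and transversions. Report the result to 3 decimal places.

0.084

Of 38 sites, 2 differences are transitions and 1 are transversions, so P = 2/38 ≈ 0.052632 and Q = 1/38 ≈ 0.026316.
Under the Kimura two-parameter model, d = −½ ln(1 − 2P − Q) − ¼ ln(1 − 2Q).
1 − 2P − Q = 0.86842, giving −½ ln(0.86842) = 0.070540.
1 − 2Q = 0.947368, giving −¼ ln(0.947368) = 0.013517.
d = 0.070540 + 0.013517 = 0.084057.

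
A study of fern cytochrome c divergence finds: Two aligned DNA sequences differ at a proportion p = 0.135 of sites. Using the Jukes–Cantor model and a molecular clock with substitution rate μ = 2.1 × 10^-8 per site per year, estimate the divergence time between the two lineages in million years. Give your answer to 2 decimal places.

3.54

d = −(3/4) ln(1 − 4p/3) = −0.75 ln(1 − 0.18) = −0.75 ln(0.82)
  = −0.75 × (-0.198451) = 0.148838 substitutions/site.
Under a molecular clock d = 2μt, so t = d/(2μ) = 0.148838 / (2 × 2.1 × 10^-8) = 3.54 million years.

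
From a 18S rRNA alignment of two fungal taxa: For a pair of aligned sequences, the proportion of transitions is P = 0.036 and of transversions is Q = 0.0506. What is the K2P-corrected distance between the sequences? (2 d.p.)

0.09

Under the Kimura two-parameter model, d = −½ ln(1 − 2P − Q) − ¼ ln(1 − 2Q).
1 − 2P − Q = 0.8774, giving −½ ln(0.8774) = 0.065396.
1 − 2Q = 0.8988, giving −¼ ln(0.8988) = 0.026674.
d = 0.065396 + 0.026674 = 0.092070.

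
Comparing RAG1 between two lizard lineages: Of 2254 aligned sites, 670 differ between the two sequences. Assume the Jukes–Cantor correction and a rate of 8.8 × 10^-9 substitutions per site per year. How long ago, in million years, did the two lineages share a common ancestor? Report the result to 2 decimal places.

p = 670/2254 ≈ 0.297249.
d = −(3/4) ln(1 − 4p/3) = −0.75 ln(1 − 0.396332) = −0.75 ln(0.603668)
  = −0.75 × (-0.504731) = 0.378548 substitutions/site.
Under a molecular clock d = 2μt, so t = d/(2μ) = 0.378548 / (2 × 8.8 × 10^-9) = 21.51 million years.

21.51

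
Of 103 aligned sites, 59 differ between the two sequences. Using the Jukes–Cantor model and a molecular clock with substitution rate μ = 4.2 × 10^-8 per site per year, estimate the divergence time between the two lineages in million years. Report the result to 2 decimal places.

12.88

p = 59/103 ≈ 0.572816.
d = −(3/4) ln(1 − 4p/3) = −0.75 ln(1 − 0.763755) = −0.75 ln(0.236245)
  = −0.75 × (-1.442886) = 1.082165 substitutions/site.
Under a molecular clock d = 2μt, so t = d/(2μ) = 1.082165 / (2 × 4.2 × 10^-8) = 12.88 million years.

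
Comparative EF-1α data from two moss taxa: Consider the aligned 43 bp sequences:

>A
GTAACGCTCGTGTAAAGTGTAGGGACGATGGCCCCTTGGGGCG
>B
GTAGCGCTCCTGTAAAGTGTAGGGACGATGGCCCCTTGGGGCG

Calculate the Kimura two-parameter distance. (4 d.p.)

0.0481

Of 43 sites, 1 differences are transitions and 1 are transversions, so P = 1/43 ≈ 0.023256 and Q = 1/43 ≈ 0.023256.
Under the Kimura two-parameter model, d = −½ ln(1 − 2P − Q) − ¼ ln(1 − 2Q).
1 − 2P − Q = 0.930232, giving −½ ln(0.930232) = 0.036161.
1 − 2Q = 0.953488, giving −¼ ln(0.953488) = 0.011907.
d = 0.036161 + 0.011907 = 0.048068.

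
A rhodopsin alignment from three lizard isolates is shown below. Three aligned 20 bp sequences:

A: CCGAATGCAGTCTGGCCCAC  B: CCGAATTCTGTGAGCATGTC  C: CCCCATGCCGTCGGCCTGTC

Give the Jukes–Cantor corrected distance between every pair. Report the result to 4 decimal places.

d(A,B) = 0.6872, d(A,C) = 0.5716, d(B,C) = 0.4715

A–B: 9/20 sites differ → p = 0.45, d = −0.75 ln(1 − 0.6) = 0.687218 ≈ 0.6872.
A–C: 8/20 sites differ → p = 0.4, d = −0.75 ln(1 − 0.533333) = 0.571605 ≈ 0.5716.
B–C: 7/20 sites differ → p = 0.35, d = −0.75 ln(1 − 0.466667) = 0.471457 ≈ 0.4715.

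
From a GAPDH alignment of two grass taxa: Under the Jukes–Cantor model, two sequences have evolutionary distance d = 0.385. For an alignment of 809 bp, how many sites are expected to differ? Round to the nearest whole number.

Invert JC69: p = (3/4)(1 − e^(−4d/3)) = 0.75 × (1 − e^(-0.513333)) = 0.75 × (1 − 0.598497) = 0.301127.
Expected differing sites = pL ≈ 0.301127 × 809 = 243.611743 ≈ 244.

244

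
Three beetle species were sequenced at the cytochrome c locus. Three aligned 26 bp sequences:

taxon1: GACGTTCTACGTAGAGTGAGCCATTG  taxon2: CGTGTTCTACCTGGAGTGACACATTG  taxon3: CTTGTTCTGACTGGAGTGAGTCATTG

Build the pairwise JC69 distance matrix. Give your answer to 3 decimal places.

taxon1–taxon2: 7/26 sites differ → p ≈ 0.269231, d = −0.75 ln(1 − 0.358975) = 0.333515 ≈ 0.334.
taxon1–taxon3: 8/26 sites differ → p ≈ 0.307692, d = −0.75 ln(1 − 0.410256) = 0.396050 ≈ 0.396.
taxon2–taxon3: 5/26 sites differ → p ≈ 0.192308, d = −0.75 ln(1 − 0.256411) = 0.222200 ≈ 0.222.

d(taxon1,taxon2) = 0.334, d(taxon1,taxon3) = 0.396, d(taxon2,taxon3) = 0.222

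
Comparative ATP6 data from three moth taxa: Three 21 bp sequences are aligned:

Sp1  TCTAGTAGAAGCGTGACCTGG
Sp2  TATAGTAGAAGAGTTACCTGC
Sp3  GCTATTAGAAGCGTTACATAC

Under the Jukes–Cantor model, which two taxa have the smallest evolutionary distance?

Sp1 and Sp2

Sp1–Sp2: 4/21 differ, p = 0.190, d = 0.220.
Sp1–Sp3: 6/21 differ, p = 0.286, d = 0.360.
Sp2–Sp3: 6/21 differ, p = 0.286, d = 0.360.
The smallest distance is between Sp1 and Sp2.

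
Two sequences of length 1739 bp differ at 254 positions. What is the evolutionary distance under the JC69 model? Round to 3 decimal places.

p = 254/1739 ≈ 0.146061.
d = −(3/4) ln(1 − 4p/3) = −0.75 ln(1 − 0.194748) = −0.75 ln(0.805252)
  = −0.75 × (-0.216600) = 0.162450 substitutions/site.

0.162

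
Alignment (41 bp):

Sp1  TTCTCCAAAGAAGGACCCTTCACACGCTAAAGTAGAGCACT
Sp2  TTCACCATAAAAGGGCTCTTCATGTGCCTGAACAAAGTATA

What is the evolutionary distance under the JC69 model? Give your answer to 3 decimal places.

0.604

The sequences differ at 17 of 41 sites, so p = 17/41 ≈ 0.414634.
d = −(3/4) ln(1 − 4p/3) = −0.75 ln(1 − 0.552845) = −0.75 ln(0.447155)
  = −0.75 × (-0.804850) = 0.603638 substitutions/site.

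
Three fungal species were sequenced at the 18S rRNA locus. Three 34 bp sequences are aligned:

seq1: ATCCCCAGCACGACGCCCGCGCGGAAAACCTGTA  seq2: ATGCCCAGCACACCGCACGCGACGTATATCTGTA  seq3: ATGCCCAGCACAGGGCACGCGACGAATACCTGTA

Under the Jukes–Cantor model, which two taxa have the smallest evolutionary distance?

seq2 and seq3

seq1–seq2: 9/34 differ, p = 0.265, d = 0.326.
seq1–seq3: 8/34 differ, p = 0.235, d = 0.282.
seq2–seq3: 4/34 differ, p = 0.118, d = 0.128.
The smallest distance is between seq2 and seq3.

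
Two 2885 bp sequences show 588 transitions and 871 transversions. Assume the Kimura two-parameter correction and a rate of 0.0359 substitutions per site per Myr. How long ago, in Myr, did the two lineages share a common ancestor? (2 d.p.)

P = 588/2885 ≈ 0.203813 and Q = 871/2885 ≈ 0.301906.
Under the Kimura two-parameter model, d = −½ ln(1 − 2P − Q) − ¼ ln(1 − 2Q).
1 − 2P − Q = 0.290468, giving −½ ln(0.290468) = 0.618131.
1 − 2Q = 0.396188, giving −¼ ln(0.396188) = 0.231467.
d = 0.618131 + 0.231467 = 0.849598.
Under a molecular clock d = 2μt, so t = d/(2μ) = 0.849598 / (2 × 0.0359) = 11.83 Myr.

11.83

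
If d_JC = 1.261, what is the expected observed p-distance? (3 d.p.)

p = (3/4)(1 − e^(−4d/3)) = 0.75 × (1 − e^(-1.681333)) = 0.75 × (1 − 0.186126) = 0.610406.

0.610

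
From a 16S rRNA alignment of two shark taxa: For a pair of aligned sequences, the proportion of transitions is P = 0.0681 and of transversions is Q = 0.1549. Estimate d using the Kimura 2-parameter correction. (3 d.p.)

Under the Kimura two-parameter model, d = −½ ln(1 − 2P − Q) − ¼ ln(1 − 2Q).
1 − 2P − Q = 0.7089, giving −½ ln(0.7089) = 0.172020.
1 − 2Q = 0.6902, giving −¼ ln(0.6902) = 0.092693.
d = 0.172020 + 0.092693 = 0.264713.

0.265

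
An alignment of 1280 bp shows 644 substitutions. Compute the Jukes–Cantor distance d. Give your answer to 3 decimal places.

p = 644/1280 = 0.503125.
d = −(3/4) ln(1 − 4p/3) = −0.75 ln(1 − 0.670833) = −0.75 ln(0.329167)
  = −0.75 × (-1.111190) = 0.833393 substitutions/site.

0.833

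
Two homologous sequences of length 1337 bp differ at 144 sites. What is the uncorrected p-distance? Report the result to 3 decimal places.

0.108

p = 144/1337 = 0.107703… ≈ 0.108 (to 3 d.p.).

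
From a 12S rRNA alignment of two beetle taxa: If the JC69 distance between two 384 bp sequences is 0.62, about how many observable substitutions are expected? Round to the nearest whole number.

162

Invert JC69: p = (3/4)(1 − e^(−4d/3)) = 0.75 × (1 − e^(-0.826667)) = 0.75 × (1 − 0.437505) = 0.421871.
Expected differing sites = pL ≈ 0.421871 × 384 = 161.998464 ≈ 162.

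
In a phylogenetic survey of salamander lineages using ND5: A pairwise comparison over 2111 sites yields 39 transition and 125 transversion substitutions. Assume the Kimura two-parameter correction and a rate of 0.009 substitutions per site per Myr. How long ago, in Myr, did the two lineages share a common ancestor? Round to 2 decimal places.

4.56

P = 39/2111 ≈ 0.018475 and Q = 125/2111 ≈ 0.059214.
Under the Kimura two-parameter model, d = −½ ln(1 − 2P − Q) − ¼ ln(1 − 2Q).
1 − 2P − Q = 0.903836, giving −½ ln(0.903836) = 0.050554.
1 − 2Q = 0.881572, giving −¼ ln(0.881572) = 0.031512.
d = 0.050554 + 0.031512 = 0.082066.
Under a molecular clock d = 2μt, so t = d/(2μ) = 0.082066 / (2 × 0.009) = 4.56 Myr.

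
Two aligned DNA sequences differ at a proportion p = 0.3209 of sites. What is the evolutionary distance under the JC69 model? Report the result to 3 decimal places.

0.419

d = −(3/4) ln(1 − 4p/3) = −0.75 ln(1 − 0.427867) = −0.75 ln(0.572133)
  = −0.75 × (-0.558384) = 0.418788 substitutions/site.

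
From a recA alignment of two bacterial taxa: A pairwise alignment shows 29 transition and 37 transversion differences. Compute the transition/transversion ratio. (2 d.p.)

R = 29/37 = 0.783783… ≈ 0.78 (to 2 d.p.).

0.78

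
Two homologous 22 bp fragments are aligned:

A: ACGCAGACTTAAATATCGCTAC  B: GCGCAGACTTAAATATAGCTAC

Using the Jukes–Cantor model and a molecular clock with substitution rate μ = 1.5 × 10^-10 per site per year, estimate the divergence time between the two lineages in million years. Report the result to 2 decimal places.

323.03

The sequences differ at 2 of 22 sites (1, 17), so p = 2/22 ≈ 0.090909.
d = −(3/4) ln(1 − 4p/3) = −0.75 ln(1 − 0.121212) = −0.75 ln(0.878788)
  = −0.75 × (-0.129212) = 0.096909 substitutions/site.
Under a molecular clock d = 2μt, so t = d/(2μ) = 0.096909 / (2 × 1.5 × 10^-10) = 323.03 million years.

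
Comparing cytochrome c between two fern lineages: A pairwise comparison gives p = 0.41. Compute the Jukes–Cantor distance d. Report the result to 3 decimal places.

d = −(3/4) ln(1 − 4p/3) = −0.75 ln(1 − 0.546667) = −0.75 ln(0.453333)
  = −0.75 × (-0.791128) = 0.593346 substitutions/site.

0.593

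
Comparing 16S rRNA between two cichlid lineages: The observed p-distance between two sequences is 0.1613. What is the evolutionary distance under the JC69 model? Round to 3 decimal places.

d = −(3/4) ln(1 − 4p/3) = −0.75 ln(1 − 0.215067) = −0.75 ln(0.784933)
  = −0.75 × (-0.242157) = 0.181618 substitutions/site.

0.182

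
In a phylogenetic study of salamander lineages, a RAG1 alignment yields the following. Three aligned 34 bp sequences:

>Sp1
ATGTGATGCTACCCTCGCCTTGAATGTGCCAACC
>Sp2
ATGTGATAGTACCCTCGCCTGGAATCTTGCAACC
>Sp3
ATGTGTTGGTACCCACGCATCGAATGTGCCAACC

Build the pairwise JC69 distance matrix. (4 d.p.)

Sp1–Sp2: 6/34 sites differ → p ≈ 0.176471, d = −0.75 ln(1 − 0.235295) = 0.201199 ≈ 0.2012.
Sp1–Sp3: 5/34 sites differ → p ≈ 0.147059, d = −0.75 ln(1 − 0.196079) = 0.163691 ≈ 0.1637.
Sp2–Sp3: 8/34 sites differ → p ≈ 0.235294, d = −0.75 ln(1 − 0.313725) = 0.282358 ≈ 0.2824.

d(Sp1,Sp2) = 0.2012, d(Sp1,Sp3) = 0.1637, d(Sp2,Sp3) = 0.2824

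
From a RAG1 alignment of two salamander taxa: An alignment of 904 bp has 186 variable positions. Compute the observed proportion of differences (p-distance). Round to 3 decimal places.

p = 186/904 = 0.205752… ≈ 0.206 (to 3 d.p.).

0.206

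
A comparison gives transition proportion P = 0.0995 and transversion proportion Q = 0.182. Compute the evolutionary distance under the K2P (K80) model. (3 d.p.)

Under the Kimura two-parameter model, d = −½ ln(1 − 2P − Q) − ¼ ln(1 − 2Q).
1 − 2P − Q = 0.619, giving −½ ln(0.619) = 0.239825.
1 − 2Q = 0.636, giving −¼ ln(0.636) = 0.113139.
d = 0.239825 + 0.113139 = 0.352964.

0.353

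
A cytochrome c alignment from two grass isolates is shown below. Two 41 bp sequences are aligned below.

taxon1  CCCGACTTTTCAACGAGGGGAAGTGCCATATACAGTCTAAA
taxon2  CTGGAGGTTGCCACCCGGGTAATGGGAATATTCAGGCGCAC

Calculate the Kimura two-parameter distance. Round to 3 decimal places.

0.753

Of 41 sites, 1 differences are transitions and 17 are transversions, so P = 1/41 ≈ 0.02439 and Q = 17/41 ≈ 0.414634.
Under the Kimura two-parameter model, d = −½ ln(1 − 2P − Q) − ¼ ln(1 − 2Q).
1 − 2P − Q = 0.536586, giving −½ ln(0.536586) = 0.311264.
1 − 2Q = 0.170732, giving −¼ ln(0.170732) = 0.441915.
d = 0.311264 + 0.441915 = 0.753179.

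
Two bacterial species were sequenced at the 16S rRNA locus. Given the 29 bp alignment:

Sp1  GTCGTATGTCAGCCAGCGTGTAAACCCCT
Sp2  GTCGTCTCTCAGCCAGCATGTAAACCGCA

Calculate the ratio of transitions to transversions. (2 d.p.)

0.25

Transitions are A↔G and C↔T; transversions are all other mismatches.
Transitions: 1. Transversions: 4.
R = 1/4 = 0.25.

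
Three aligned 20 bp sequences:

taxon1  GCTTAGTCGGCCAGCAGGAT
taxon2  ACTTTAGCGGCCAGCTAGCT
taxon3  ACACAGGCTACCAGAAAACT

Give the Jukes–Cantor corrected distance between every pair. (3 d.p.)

taxon1–taxon2: 7/20 sites differ → p = 0.35, d = −0.75 ln(1 − 0.466667) = 0.471457 ≈ 0.471.
taxon1–taxon3: 10/20 sites differ → p = 0.5, d = −0.75 ln(1 − 0.666667) = 0.823960 ≈ 0.824.
taxon2–taxon3: 9/20 sites differ → p = 0.45, d = −0.75 ln(1 − 0.6) = 0.687218 ≈ 0.687.

d(taxon1,taxon2) = 0.471, d(taxon1,taxon3) = 0.824, d(taxon2,taxon3) = 0.687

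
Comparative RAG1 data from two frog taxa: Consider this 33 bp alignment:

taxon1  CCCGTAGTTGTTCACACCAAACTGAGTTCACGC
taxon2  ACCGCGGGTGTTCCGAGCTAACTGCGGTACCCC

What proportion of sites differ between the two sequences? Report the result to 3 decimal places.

The sequences differ at 13 of 33 positions.
p = 13/33 = 0.393939… ≈ 0.394 (to 3 d.p.).

0.394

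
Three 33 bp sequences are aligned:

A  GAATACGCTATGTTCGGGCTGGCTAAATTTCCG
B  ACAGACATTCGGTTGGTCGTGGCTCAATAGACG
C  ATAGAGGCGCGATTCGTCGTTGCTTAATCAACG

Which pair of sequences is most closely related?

A–B: 15/33 differ, p = 0.455, d = 0.699.
A–C: 16/33 differ, p = 0.485, d = 0.780.
B–C: 11/33 differ, p = 0.333, d = 0.441.
The smallest distance is between B and C.

B and C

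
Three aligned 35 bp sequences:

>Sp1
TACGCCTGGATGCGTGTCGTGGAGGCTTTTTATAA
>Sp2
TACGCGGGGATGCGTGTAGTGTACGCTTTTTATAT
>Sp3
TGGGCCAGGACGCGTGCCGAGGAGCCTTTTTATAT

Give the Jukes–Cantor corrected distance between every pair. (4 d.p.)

Sp1–Sp2: 6/35 sites differ → p ≈ 0.171429, d = −0.75 ln(1 − 0.228572) = 0.194634 ≈ 0.1946.
Sp1–Sp3: 8/35 sites differ → p ≈ 0.228571, d = −0.75 ln(1 − 0.304761) = 0.272625 ≈ 0.2726.
Sp2–Sp3: 11/35 sites differ → p ≈ 0.314286, d = −0.75 ln(1 − 0.419048) = 0.407315 ≈ 0.4073.

d(Sp1,Sp2) = 0.1946, d(Sp1,Sp3) = 0.2726, d(Sp2,Sp3) = 0.4073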